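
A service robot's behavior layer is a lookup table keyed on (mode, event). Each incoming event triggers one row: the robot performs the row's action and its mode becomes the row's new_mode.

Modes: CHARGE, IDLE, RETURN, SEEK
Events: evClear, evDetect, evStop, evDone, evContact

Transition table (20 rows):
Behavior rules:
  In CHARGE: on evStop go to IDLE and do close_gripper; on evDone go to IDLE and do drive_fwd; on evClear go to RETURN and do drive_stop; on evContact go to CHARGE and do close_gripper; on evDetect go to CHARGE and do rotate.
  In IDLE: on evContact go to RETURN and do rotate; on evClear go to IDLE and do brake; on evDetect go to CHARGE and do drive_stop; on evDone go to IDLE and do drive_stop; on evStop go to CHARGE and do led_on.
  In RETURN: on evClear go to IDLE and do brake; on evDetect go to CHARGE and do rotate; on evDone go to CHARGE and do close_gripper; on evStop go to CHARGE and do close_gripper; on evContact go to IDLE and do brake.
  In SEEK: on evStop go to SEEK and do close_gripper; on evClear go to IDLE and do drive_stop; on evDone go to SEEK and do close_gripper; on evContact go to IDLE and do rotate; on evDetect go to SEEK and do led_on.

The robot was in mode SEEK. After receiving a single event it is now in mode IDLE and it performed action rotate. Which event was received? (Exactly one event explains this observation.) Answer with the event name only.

try evClear: (SEEK, evClear) → (IDLE, drive_stop)
try evDetect: (SEEK, evDetect) → (SEEK, led_on)
try evStop: (SEEK, evStop) → (SEEK, close_gripper)
try evDone: (SEEK, evDone) → (SEEK, close_gripper)
try evContact: (SEEK, evContact) → (IDLE, rotate)  ← matches

evContact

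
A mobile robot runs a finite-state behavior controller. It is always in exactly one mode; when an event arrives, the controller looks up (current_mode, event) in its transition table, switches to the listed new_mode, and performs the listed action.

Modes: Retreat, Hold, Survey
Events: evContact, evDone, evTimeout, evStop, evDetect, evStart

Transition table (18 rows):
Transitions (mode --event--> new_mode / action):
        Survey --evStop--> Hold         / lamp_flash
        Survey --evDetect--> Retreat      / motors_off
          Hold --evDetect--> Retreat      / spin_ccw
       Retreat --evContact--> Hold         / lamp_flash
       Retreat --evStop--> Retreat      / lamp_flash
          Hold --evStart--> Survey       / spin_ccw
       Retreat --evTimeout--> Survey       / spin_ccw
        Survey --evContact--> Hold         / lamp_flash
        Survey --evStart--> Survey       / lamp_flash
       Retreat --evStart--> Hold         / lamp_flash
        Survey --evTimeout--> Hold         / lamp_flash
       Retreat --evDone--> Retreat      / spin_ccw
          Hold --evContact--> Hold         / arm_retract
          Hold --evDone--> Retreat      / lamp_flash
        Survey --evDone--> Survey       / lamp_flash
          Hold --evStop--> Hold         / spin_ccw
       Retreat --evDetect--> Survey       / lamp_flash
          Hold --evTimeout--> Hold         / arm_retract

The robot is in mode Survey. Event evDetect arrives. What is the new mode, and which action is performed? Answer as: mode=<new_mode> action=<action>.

current mode = Survey; filter table to that mode:
  (Survey, evStop) → (Hold, lamp_flash)
  (Survey, evDetect) → (Retreat, motors_off)  ← event matches
  (Survey, evContact) → (Hold, lamp_flash)
  (Survey, evStart) → (Survey, lamp_flash)
  (Survey, evTimeout) → (Hold, lamp_flash)
  (Survey, evDone) → (Survey, lamp_flash)
event = evDetect selects (Retreat, motors_off)

mode=Retreat action=motors_off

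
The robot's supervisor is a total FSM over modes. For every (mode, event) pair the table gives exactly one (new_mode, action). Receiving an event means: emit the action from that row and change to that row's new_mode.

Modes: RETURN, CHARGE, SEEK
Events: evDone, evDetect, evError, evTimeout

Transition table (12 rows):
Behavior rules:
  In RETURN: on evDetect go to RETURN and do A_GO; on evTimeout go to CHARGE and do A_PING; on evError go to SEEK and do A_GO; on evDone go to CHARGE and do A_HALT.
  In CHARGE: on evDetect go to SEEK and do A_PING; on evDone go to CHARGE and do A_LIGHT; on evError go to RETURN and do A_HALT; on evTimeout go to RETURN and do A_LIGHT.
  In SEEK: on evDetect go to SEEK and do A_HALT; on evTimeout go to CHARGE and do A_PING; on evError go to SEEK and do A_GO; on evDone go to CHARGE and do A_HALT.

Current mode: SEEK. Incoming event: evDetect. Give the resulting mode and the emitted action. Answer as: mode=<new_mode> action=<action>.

mode=SEEK action=A_HALT

current mode = SEEK; filter table to that mode:
  (SEEK, evDetect) → (SEEK, A_HALT)  ← event matches
  (SEEK, evTimeout) → (CHARGE, A_PING)
  (SEEK, evError) → (SEEK, A_GO)
  (SEEK, evDone) → (CHARGE, A_HALT)
event = evDetect selects (SEEK, A_HALT)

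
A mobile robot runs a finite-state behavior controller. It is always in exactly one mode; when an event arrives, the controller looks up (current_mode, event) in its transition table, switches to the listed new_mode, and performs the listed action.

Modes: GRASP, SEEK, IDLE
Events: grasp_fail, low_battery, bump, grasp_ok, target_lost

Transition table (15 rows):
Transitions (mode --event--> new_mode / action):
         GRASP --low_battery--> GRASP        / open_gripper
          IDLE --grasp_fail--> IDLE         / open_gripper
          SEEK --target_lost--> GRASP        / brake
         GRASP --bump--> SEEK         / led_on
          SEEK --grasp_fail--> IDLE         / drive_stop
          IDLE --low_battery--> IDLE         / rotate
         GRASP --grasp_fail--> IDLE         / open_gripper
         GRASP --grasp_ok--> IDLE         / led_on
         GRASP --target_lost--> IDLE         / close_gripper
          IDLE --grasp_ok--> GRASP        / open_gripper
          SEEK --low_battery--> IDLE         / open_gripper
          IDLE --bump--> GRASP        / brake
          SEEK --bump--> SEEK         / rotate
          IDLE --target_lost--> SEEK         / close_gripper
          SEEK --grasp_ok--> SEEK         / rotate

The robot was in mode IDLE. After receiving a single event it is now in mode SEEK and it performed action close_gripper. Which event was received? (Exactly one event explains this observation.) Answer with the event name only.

try grasp_fail: (IDLE, grasp_fail) → (IDLE, open_gripper)
try low_battery: (IDLE, low_battery) → (IDLE, rotate)
try bump: (IDLE, bump) → (GRASP, brake)
try grasp_ok: (IDLE, grasp_ok) → (GRASP, open_gripper)
try target_lost: (IDLE, target_lost) → (SEEK, close_gripper)  ← matches

target_lost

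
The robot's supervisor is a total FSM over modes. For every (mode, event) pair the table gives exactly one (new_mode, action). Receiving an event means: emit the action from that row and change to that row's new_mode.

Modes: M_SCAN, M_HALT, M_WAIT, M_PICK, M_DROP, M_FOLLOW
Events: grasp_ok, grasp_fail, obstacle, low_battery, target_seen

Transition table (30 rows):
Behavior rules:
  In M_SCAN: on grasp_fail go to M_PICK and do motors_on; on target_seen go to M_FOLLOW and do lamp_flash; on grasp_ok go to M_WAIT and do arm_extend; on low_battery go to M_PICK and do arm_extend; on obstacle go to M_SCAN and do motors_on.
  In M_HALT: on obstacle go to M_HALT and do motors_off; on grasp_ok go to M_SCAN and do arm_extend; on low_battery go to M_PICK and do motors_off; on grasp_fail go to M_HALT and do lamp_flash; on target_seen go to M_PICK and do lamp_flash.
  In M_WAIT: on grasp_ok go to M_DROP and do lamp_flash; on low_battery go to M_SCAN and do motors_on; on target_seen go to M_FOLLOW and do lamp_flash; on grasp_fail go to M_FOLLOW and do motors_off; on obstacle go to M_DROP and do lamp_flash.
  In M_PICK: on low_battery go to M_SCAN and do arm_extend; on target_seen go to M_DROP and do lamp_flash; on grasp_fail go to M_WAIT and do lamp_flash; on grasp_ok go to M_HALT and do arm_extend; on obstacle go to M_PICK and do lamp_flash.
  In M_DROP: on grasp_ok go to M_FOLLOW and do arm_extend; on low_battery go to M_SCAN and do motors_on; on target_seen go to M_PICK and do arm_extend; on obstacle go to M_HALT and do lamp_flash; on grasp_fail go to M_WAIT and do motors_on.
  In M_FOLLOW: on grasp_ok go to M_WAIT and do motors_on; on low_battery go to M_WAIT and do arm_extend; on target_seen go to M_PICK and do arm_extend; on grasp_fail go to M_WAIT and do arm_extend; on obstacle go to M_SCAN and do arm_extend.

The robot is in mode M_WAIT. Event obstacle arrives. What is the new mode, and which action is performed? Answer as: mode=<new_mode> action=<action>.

current mode = M_WAIT; filter table to that mode:
  (M_WAIT, grasp_ok) → (M_DROP, lamp_flash)
  (M_WAIT, low_battery) → (M_SCAN, motors_on)
  (M_WAIT, target_seen) → (M_FOLLOW, lamp_flash)
  (M_WAIT, grasp_fail) → (M_FOLLOW, motors_off)
  (M_WAIT, obstacle) → (M_DROP, lamp_flash)  ← event matches
event = obstacle selects (M_DROP, lamp_flash)

mode=M_DROP action=lamp_flash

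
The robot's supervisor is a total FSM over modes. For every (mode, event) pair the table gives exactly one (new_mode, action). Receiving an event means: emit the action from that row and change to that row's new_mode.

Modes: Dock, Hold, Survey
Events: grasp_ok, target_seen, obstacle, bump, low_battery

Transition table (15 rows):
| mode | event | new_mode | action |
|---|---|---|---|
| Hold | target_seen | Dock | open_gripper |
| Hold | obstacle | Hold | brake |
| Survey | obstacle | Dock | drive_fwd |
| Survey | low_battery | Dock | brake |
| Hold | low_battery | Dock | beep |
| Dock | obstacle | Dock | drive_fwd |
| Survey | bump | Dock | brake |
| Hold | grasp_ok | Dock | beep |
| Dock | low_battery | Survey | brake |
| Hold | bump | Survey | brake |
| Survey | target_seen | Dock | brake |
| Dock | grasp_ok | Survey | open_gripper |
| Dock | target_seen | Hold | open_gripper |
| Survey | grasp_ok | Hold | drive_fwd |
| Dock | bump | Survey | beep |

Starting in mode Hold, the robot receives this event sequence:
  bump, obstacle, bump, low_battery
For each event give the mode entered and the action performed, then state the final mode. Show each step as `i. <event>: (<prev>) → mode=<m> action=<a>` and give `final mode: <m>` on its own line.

1. bump: (Hold) → mode=Survey action=brake
2. obstacle: (Survey) → mode=Dock action=drive_fwd
3. bump: (Dock) → mode=Survey action=beep
4. low_battery: (Survey) → mode=Dock action=brake

final mode: Dock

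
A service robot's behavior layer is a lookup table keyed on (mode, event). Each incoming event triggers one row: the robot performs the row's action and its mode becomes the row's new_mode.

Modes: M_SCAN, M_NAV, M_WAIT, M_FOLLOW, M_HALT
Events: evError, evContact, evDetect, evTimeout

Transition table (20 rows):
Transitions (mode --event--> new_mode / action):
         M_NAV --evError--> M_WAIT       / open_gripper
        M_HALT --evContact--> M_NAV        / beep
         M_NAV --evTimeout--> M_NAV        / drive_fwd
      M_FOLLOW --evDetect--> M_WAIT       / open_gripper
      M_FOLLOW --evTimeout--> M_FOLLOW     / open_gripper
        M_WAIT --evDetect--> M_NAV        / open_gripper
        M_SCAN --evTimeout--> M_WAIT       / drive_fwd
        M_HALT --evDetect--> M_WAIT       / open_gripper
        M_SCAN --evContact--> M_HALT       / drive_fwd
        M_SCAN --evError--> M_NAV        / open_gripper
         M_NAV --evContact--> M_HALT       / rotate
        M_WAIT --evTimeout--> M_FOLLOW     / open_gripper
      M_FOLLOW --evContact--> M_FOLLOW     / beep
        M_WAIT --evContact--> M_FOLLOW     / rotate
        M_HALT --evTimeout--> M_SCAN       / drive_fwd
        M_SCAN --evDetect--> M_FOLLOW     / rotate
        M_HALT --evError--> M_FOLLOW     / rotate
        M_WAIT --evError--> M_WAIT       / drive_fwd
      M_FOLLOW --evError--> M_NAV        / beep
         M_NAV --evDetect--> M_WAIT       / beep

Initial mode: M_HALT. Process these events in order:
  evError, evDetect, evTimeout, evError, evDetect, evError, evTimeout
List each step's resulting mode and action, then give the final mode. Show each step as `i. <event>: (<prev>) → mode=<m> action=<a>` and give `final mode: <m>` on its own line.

final mode: M_FOLLOW

1. evError: (M_HALT) → mode=M_FOLLOW action=rotate
2. evDetect: (M_FOLLOW) → mode=M_WAIT action=open_gripper
3. evTimeout: (M_WAIT) → mode=M_FOLLOW action=open_gripper
4. evError: (M_FOLLOW) → mode=M_NAV action=beep
5. evDetect: (M_NAV) → mode=M_WAIT action=beep
6. evError: (M_WAIT) → mode=M_WAIT action=drive_fwd
7. evTimeout: (M_WAIT) → mode=M_FOLLOW action=open_gripper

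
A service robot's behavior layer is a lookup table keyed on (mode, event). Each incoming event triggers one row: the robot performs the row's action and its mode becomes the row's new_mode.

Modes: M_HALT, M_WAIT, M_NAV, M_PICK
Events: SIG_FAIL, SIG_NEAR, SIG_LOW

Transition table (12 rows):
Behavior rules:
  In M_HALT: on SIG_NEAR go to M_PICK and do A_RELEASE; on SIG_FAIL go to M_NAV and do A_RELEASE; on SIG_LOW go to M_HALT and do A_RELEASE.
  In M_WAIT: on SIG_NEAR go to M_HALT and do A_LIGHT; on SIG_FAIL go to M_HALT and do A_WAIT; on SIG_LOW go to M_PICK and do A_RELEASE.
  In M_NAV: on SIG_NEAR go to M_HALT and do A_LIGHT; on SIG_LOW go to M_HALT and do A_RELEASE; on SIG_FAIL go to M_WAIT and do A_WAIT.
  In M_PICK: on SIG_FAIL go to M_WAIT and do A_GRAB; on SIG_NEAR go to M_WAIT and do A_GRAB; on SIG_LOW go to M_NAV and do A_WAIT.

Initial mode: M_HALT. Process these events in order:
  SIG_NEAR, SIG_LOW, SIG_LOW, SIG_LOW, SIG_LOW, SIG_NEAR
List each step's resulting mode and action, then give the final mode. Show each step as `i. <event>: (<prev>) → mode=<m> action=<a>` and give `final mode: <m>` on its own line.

final mode: M_PICK

1. SIG_NEAR: (M_HALT) → mode=M_PICK action=A_RELEASE
2. SIG_LOW: (M_PICK) → mode=M_NAV action=A_WAIT
3. SIG_LOW: (M_NAV) → mode=M_HALT action=A_RELEASE
4. SIG_LOW: (M_HALT) → mode=M_HALT action=A_RELEASE
5. SIG_LOW: (M_HALT) → mode=M_HALT action=A_RELEASE
6. SIG_NEAR: (M_HALT) → mode=M_PICK action=A_RELEASE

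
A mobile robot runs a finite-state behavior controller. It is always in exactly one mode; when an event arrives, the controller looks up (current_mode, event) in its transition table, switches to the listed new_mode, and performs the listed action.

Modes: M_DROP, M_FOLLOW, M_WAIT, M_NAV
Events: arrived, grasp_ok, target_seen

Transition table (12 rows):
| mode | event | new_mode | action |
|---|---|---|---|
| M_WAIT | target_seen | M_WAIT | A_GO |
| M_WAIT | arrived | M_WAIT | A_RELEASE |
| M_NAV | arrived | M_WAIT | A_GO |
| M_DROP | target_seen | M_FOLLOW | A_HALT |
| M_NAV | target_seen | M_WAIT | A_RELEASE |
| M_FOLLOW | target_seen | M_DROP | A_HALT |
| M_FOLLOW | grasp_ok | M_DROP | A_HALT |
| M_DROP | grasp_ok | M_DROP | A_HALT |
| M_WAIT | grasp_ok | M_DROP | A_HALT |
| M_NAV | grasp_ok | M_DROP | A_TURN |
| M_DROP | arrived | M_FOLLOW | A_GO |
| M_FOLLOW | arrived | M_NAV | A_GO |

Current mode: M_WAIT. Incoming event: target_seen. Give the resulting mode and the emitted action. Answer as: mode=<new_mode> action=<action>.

mode=M_WAIT action=A_GO

current mode = M_WAIT; filter table to that mode:
  (M_WAIT, target_seen) → (M_WAIT, A_GO)  ← event matches
  (M_WAIT, arrived) → (M_WAIT, A_RELEASE)
  (M_WAIT, grasp_ok) → (M_DROP, A_HALT)
event = target_seen selects (M_WAIT, A_GO)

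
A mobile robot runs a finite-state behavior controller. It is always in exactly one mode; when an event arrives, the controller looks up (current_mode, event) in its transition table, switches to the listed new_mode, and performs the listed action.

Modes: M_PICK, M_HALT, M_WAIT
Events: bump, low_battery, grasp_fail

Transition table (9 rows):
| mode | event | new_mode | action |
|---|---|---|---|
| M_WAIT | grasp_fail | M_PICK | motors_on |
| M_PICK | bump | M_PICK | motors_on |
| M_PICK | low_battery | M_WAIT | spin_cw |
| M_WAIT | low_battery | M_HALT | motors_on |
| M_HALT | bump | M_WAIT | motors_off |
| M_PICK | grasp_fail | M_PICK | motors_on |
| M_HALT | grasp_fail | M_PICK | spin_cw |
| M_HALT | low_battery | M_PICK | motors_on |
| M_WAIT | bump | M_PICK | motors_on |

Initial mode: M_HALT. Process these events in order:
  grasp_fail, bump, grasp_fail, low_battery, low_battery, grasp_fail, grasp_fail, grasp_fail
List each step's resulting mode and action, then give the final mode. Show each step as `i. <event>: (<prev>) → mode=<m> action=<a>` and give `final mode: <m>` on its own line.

1. grasp_fail: (M_HALT) → mode=M_PICK action=spin_cw
2. bump: (M_PICK) → mode=M_PICK action=motors_on
3. grasp_fail: (M_PICK) → mode=M_PICK action=motors_on
4. low_battery: (M_PICK) → mode=M_WAIT action=spin_cw
5. low_battery: (M_WAIT) → mode=M_HALT action=motors_on
6. grasp_fail: (M_HALT) → mode=M_PICK action=spin_cw
7. grasp_fail: (M_PICK) → mode=M_PICK action=motors_on
8. grasp_fail: (M_PICK) → mode=M_PICK action=motors_on

final mode: M_PICK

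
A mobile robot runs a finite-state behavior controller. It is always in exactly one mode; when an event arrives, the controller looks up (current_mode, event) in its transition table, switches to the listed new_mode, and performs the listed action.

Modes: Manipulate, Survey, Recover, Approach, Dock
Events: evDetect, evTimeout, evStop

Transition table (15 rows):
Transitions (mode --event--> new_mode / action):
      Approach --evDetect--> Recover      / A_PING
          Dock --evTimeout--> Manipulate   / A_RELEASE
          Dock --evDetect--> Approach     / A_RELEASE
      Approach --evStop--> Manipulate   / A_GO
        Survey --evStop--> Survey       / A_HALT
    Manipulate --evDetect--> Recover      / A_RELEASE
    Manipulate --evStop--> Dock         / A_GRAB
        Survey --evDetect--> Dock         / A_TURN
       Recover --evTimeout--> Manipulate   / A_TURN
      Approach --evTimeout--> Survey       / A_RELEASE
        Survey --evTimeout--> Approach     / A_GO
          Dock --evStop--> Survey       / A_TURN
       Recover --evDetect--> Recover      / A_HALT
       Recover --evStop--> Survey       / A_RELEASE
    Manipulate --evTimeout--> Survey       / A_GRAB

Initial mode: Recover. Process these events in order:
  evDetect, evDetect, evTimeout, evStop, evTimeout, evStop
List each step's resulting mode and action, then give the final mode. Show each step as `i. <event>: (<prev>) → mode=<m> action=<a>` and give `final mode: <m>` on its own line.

final mode: Dock

1. evDetect: (Recover) → mode=Recover action=A_HALT
2. evDetect: (Recover) → mode=Recover action=A_HALT
3. evTimeout: (Recover) → mode=Manipulate action=A_TURN
4. evStop: (Manipulate) → mode=Dock action=A_GRAB
5. evTimeout: (Dock) → mode=Manipulate action=A_RELEASE
6. evStop: (Manipulate) → mode=Dock action=A_GRAB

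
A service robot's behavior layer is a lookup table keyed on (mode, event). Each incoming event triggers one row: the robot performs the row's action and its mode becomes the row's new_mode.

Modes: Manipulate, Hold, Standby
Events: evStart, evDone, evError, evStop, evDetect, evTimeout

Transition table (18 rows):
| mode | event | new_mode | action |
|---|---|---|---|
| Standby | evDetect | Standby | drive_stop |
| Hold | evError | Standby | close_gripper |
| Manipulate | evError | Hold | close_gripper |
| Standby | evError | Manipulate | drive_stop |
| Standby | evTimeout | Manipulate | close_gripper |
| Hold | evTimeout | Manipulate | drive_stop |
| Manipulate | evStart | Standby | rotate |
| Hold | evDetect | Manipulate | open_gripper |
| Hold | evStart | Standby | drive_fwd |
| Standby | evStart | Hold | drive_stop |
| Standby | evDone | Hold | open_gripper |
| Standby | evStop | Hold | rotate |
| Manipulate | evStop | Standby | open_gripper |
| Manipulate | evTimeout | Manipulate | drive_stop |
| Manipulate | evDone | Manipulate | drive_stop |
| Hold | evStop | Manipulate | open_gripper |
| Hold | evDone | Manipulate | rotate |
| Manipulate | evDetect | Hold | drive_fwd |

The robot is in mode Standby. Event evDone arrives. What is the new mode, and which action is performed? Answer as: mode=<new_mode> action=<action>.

current mode = Standby; filter table to that mode:
  (Standby, evDetect) → (Standby, drive_stop)
  (Standby, evError) → (Manipulate, drive_stop)
  (Standby, evTimeout) → (Manipulate, close_gripper)
  (Standby, evStart) → (Hold, drive_stop)
  (Standby, evDone) → (Hold, open_gripper)  ← event matches
  (Standby, evStop) → (Hold, rotate)
event = evDone selects (Hold, open_gripper)

mode=Hold action=open_gripper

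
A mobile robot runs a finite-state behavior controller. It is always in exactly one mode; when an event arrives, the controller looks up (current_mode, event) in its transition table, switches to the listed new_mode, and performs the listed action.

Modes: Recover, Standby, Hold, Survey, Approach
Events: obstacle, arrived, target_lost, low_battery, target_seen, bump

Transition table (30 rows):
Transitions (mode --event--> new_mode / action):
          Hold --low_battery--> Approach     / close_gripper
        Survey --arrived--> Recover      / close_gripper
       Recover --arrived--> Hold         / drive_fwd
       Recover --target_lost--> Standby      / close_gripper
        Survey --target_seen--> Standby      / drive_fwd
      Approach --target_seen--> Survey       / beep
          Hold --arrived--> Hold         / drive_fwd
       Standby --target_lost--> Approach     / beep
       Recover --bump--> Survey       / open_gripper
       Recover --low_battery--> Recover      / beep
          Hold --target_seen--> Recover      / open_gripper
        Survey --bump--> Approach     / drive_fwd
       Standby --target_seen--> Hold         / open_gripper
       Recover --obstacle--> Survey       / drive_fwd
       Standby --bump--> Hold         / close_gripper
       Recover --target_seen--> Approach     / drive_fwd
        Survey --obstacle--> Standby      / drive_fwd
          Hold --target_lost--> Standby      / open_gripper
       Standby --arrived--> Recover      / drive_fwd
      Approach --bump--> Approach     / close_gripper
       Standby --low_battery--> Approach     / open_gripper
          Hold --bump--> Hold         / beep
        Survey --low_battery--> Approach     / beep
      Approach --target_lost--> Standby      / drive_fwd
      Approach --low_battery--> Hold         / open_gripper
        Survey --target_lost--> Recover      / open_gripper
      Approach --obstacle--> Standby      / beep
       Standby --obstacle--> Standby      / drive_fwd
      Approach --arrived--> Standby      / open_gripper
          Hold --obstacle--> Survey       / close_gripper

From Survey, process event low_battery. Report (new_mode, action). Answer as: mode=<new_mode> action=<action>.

current mode = Survey; filter table to that mode:
  (Survey, arrived) → (Recover, close_gripper)
  (Survey, target_seen) → (Standby, drive_fwd)
  (Survey, bump) → (Approach, drive_fwd)
  (Survey, obstacle) → (Standby, drive_fwd)
  (Survey, low_battery) → (Approach, beep)  ← event matches
  (Survey, target_lost) → (Recover, open_gripper)
event = low_battery selects (Approach, beep)

mode=Approach action=beep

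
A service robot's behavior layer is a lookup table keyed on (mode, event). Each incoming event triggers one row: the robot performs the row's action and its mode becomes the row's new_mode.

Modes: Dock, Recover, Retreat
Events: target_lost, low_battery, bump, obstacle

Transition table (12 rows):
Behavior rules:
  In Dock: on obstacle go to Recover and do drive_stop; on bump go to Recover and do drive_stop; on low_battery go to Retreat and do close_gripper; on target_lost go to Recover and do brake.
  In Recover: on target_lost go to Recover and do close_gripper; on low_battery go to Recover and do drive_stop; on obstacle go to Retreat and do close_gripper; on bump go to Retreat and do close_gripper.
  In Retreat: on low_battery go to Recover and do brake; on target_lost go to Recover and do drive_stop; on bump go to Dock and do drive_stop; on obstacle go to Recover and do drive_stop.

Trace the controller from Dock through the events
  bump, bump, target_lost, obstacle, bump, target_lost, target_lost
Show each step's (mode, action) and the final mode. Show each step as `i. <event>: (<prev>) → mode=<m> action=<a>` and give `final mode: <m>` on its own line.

final mode: Recover

1. bump: (Dock) → mode=Recover action=drive_stop
2. bump: (Recover) → mode=Retreat action=close_gripper
3. target_lost: (Retreat) → mode=Recover action=drive_stop
4. obstacle: (Recover) → mode=Retreat action=close_gripper
5. bump: (Retreat) → mode=Dock action=drive_stop
6. target_lost: (Dock) → mode=Recover action=brake
7. target_lost: (Recover) → mode=Recover action=close_gripper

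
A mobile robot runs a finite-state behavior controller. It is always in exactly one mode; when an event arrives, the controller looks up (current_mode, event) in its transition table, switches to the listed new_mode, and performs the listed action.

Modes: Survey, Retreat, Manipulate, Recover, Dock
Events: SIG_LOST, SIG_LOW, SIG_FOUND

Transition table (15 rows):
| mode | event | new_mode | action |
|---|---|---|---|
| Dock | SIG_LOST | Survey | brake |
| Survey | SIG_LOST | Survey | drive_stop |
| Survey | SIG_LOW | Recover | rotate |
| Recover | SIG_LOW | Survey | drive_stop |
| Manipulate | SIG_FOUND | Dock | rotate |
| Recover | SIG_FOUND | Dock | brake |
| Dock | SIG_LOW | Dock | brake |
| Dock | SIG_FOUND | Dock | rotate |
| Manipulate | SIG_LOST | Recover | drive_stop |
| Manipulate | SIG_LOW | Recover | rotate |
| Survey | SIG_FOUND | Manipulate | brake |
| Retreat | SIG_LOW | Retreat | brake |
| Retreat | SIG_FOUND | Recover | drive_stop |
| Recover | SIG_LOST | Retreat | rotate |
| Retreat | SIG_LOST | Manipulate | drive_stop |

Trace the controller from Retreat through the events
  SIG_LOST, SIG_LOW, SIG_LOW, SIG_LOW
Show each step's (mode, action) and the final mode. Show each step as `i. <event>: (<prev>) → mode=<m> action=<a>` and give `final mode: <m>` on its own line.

final mode: Recover

1. SIG_LOST: (Retreat) → mode=Manipulate action=drive_stop
2. SIG_LOW: (Manipulate) → mode=Recover action=rotate
3. SIG_LOW: (Recover) → mode=Survey action=drive_stop
4. SIG_LOW: (Survey) → mode=Recover action=rotate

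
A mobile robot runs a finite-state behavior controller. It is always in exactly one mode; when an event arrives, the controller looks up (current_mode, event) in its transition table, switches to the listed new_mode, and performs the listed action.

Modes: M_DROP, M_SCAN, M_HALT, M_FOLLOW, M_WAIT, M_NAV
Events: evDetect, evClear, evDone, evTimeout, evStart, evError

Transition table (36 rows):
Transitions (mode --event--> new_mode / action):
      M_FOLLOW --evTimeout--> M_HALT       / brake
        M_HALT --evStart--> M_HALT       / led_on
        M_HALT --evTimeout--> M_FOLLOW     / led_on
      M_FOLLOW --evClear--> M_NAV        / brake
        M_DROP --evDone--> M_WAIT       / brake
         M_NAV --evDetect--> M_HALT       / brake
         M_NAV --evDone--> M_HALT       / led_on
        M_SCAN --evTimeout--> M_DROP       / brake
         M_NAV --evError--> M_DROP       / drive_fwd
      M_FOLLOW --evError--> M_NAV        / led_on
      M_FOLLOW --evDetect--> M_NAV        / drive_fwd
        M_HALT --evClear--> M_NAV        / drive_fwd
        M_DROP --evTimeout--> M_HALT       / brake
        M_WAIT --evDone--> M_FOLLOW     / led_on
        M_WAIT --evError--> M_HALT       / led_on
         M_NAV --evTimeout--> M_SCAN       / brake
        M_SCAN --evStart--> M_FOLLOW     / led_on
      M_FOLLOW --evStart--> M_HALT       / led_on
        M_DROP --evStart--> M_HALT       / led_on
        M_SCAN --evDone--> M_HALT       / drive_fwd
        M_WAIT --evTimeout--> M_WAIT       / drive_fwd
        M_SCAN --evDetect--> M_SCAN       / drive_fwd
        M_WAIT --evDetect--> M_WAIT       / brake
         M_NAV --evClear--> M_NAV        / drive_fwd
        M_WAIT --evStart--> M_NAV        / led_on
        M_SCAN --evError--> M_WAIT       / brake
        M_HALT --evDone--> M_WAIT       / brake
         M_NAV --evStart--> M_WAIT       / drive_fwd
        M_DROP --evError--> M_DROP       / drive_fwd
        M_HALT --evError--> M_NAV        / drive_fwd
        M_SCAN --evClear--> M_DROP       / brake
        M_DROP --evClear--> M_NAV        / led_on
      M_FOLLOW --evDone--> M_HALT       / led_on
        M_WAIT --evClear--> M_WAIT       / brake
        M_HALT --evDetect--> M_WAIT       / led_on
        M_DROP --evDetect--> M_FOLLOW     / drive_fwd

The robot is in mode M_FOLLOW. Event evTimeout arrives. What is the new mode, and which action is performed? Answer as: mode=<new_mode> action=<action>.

current mode = M_FOLLOW; filter table to that mode:
  (M_FOLLOW, evTimeout) → (M_HALT, brake)  ← event matches
  (M_FOLLOW, evClear) → (M_NAV, brake)
  (M_FOLLOW, evError) → (M_NAV, led_on)
  (M_FOLLOW, evDetect) → (M_NAV, drive_fwd)
  (M_FOLLOW, evStart) → (M_HALT, led_on)
  (M_FOLLOW, evDone) → (M_HALT, led_on)
event = evTimeout selects (M_HALT, brake)

mode=M_HALT action=brake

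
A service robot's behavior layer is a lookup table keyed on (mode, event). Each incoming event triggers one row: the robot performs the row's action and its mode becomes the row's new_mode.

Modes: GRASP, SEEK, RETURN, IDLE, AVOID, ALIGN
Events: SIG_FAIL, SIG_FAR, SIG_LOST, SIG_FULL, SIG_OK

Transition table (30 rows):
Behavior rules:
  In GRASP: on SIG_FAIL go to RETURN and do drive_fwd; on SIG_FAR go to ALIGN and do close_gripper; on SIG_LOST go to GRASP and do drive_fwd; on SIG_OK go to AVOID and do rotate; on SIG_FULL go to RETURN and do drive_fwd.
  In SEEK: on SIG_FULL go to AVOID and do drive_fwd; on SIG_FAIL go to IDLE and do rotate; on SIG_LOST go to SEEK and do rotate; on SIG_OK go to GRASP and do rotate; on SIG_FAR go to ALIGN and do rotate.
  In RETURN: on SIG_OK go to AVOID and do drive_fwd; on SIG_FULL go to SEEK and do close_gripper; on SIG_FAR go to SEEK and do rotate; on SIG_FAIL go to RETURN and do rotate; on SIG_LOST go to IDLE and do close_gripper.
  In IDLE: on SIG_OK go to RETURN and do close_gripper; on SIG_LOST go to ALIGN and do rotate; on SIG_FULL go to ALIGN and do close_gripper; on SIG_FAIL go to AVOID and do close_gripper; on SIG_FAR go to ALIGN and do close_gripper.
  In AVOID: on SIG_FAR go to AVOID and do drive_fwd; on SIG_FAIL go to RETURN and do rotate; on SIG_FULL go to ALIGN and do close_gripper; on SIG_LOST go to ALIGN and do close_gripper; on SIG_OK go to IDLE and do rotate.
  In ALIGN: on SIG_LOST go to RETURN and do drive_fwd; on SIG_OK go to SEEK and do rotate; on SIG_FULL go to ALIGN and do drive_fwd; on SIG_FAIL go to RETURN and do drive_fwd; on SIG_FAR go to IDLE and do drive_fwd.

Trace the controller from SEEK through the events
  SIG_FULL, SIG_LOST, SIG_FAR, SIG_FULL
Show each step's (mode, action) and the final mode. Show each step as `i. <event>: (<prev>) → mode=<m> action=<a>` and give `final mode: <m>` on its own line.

final mode: ALIGN

1. SIG_FULL: (SEEK) → mode=AVOID action=drive_fwd
2. SIG_LOST: (AVOID) → mode=ALIGN action=close_gripper
3. SIG_FAR: (ALIGN) → mode=IDLE action=drive_fwd
4. SIG_FULL: (IDLE) → mode=ALIGN action=close_gripper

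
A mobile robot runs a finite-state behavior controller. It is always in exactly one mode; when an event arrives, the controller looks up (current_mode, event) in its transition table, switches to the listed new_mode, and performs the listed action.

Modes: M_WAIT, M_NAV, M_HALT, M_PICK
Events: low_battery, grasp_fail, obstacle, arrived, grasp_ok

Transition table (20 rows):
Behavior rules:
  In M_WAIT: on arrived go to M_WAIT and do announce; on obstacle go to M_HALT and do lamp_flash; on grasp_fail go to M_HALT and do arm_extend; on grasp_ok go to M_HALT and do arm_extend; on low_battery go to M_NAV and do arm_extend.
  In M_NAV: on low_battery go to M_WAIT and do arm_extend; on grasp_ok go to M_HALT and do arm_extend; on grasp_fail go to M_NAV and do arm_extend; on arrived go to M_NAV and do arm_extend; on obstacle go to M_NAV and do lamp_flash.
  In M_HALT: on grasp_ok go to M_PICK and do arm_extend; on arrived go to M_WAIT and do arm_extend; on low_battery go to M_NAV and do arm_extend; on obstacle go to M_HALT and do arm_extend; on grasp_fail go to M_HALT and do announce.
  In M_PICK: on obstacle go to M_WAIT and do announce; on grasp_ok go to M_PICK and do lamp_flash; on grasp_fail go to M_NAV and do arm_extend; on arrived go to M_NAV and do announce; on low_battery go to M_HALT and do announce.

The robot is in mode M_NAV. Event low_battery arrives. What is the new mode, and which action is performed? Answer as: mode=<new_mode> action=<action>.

mode=M_WAIT action=arm_extend

current mode = M_NAV; filter table to that mode:
  (M_NAV, low_battery) → (M_WAIT, arm_extend)  ← event matches
  (M_NAV, grasp_ok) → (M_HALT, arm_extend)
  (M_NAV, grasp_fail) → (M_NAV, arm_extend)
  (M_NAV, arrived) → (M_NAV, arm_extend)
  (M_NAV, obstacle) → (M_NAV, lamp_flash)
event = low_battery selects (M_WAIT, arm_extend)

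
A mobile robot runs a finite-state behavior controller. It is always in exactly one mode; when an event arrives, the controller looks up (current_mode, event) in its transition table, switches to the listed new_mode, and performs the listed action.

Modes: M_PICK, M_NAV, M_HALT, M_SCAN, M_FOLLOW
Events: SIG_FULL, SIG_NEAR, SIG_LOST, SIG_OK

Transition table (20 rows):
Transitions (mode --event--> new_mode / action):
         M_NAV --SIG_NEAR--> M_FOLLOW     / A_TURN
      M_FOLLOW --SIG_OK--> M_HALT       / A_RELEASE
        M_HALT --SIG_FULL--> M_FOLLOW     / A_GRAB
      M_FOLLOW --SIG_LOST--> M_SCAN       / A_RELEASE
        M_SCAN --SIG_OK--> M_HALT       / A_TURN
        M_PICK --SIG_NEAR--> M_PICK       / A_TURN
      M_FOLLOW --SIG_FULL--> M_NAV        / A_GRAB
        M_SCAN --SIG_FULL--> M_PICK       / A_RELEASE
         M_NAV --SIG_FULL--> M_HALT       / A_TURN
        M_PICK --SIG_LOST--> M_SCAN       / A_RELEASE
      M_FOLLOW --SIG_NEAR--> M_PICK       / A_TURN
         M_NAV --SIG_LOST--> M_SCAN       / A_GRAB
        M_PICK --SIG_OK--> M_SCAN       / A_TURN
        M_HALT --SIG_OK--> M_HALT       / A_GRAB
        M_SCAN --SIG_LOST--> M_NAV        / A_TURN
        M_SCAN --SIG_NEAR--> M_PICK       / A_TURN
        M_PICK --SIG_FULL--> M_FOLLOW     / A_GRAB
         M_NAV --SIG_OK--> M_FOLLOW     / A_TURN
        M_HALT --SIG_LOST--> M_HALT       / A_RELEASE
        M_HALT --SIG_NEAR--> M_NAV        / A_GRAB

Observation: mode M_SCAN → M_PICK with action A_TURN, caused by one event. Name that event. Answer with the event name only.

SIG_NEAR

try SIG_FULL: (M_SCAN, SIG_FULL) → (M_PICK, A_RELEASE)
try SIG_NEAR: (M_SCAN, SIG_NEAR) → (M_PICK, A_TURN)  ← matches
try SIG_LOST: (M_SCAN, SIG_LOST) → (M_NAV, A_TURN)
try SIG_OK: (M_SCAN, SIG_OK) → (M_HALT, A_TURN)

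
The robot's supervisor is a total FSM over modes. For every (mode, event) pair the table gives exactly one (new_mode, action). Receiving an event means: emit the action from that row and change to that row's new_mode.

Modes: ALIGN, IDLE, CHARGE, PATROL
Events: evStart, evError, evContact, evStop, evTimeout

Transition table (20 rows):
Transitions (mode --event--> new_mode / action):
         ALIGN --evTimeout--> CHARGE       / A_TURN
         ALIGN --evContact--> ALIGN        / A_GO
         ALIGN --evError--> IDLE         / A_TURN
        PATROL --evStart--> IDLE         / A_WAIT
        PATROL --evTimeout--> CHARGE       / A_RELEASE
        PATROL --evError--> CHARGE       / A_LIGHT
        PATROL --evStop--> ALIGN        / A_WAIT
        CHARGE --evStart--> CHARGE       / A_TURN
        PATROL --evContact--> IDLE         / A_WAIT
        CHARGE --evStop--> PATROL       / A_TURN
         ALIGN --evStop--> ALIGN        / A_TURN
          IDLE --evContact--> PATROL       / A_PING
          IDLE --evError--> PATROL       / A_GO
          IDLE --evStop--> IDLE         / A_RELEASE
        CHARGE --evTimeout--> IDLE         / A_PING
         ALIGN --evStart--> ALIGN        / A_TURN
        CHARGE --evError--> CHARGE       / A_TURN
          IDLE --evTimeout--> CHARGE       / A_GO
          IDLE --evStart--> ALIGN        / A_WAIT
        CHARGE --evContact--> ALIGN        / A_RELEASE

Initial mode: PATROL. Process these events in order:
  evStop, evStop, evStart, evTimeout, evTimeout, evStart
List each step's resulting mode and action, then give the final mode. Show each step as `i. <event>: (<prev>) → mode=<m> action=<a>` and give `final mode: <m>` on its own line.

final mode: ALIGN

1. evStop: (PATROL) → mode=ALIGN action=A_WAIT
2. evStop: (ALIGN) → mode=ALIGN action=A_TURN
3. evStart: (ALIGN) → mode=ALIGN action=A_TURN
4. evTimeout: (ALIGN) → mode=CHARGE action=A_TURN
5. evTimeout: (CHARGE) → mode=IDLE action=A_PING
6. evStart: (IDLE) → mode=ALIGN action=A_WAIT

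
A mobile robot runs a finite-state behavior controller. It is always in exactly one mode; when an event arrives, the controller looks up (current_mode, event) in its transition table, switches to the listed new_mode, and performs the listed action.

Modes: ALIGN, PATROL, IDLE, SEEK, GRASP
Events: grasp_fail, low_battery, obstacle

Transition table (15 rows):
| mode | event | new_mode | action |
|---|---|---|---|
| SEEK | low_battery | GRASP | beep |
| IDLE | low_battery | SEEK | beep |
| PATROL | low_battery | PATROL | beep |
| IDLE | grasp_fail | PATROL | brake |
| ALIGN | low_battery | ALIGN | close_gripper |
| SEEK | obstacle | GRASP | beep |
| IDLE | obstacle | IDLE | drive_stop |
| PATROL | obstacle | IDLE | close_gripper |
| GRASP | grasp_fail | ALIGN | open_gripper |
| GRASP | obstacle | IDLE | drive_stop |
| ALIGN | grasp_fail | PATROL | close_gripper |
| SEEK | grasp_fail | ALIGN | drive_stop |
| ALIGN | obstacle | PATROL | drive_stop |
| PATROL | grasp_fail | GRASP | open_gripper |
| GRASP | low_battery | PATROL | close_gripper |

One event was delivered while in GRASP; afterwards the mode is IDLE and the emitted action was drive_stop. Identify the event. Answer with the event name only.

try grasp_fail: (GRASP, grasp_fail) → (ALIGN, open_gripper)
try low_battery: (GRASP, low_battery) → (PATROL, close_gripper)
try obstacle: (GRASP, obstacle) → (IDLE, drive_stop)  ← matches

obstacle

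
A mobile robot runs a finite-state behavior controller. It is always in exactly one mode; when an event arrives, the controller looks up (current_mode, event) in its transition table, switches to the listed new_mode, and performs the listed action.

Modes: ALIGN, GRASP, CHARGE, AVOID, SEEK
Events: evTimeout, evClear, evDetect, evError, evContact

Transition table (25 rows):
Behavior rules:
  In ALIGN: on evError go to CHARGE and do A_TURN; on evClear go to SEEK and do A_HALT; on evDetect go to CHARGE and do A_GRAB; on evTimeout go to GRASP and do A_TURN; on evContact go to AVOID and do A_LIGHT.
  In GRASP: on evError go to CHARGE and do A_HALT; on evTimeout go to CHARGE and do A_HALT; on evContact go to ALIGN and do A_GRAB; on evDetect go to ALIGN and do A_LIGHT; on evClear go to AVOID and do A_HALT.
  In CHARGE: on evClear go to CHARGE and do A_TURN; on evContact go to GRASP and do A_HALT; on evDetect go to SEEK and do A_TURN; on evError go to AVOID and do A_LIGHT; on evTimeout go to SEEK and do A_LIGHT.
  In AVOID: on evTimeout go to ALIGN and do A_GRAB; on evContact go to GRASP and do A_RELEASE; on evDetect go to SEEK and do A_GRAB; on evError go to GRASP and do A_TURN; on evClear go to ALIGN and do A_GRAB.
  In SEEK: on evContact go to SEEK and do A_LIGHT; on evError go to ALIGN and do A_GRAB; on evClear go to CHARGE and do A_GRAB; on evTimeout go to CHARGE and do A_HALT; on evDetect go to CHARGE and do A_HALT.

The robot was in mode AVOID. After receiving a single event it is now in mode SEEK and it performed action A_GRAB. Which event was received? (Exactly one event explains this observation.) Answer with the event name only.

try evTimeout: (AVOID, evTimeout) → (ALIGN, A_GRAB)
try evClear: (AVOID, evClear) → (ALIGN, A_GRAB)
try evDetect: (AVOID, evDetect) → (SEEK, A_GRAB)  ← matches
try evError: (AVOID, evError) → (GRASP, A_TURN)
try evContact: (AVOID, evContact) → (GRASP, A_RELEASE)

evDetect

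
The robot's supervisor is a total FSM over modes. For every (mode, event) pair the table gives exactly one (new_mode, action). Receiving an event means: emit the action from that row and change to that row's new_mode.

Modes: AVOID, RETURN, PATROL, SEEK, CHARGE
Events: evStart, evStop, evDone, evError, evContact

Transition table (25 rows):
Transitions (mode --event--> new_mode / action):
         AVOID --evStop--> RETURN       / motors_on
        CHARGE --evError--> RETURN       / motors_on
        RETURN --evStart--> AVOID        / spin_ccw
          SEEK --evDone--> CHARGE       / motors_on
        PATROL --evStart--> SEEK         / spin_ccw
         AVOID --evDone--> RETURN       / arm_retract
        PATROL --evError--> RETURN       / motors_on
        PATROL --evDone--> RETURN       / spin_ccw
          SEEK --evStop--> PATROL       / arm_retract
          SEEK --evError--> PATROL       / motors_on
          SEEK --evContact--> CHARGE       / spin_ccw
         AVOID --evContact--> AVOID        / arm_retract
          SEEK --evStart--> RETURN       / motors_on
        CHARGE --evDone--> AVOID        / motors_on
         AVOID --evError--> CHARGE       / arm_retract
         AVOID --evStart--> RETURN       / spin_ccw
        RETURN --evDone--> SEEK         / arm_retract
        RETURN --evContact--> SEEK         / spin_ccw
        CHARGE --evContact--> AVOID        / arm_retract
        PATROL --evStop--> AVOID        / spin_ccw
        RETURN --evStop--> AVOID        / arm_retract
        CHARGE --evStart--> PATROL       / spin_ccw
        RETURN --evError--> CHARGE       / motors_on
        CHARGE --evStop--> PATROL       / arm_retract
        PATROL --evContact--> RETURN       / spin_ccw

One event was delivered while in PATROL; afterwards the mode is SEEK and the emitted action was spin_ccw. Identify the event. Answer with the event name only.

try evStart: (PATROL, evStart) → (SEEK, spin_ccw)  ← matches
try evStop: (PATROL, evStop) → (AVOID, spin_ccw)
try evDone: (PATROL, evDone) → (RETURN, spin_ccw)
try evError: (PATROL, evError) → (RETURN, motors_on)
try evContact: (PATROL, evContact) → (RETURN, spin_ccw)

evStart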